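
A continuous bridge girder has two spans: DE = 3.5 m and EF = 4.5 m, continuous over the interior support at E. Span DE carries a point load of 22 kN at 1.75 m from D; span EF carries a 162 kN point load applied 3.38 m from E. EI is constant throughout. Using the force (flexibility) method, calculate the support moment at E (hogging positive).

M_E = 54.19 kN·m

Take M_E as the redundant. Released structure: two simple spans DE and EF with a hinge at E.
End slopes at the hinge E, treating each span as simply supported:
  span DE: point load 22 at a = 1.75: Pab(L + a)/(6LEI) = 16.84/EI
  span EF: point load 162 at a = 3.38: Pab(L + b)/(6LEI) = 127.7/EI
  relative rotation θ_0 = (16.84 + 127.7)/EI = 144.5/EI
A unit hogging moment at E produces rotation L₁/(3EI) + L₂/(3EI) = 2.667/EI.
Slope continuity at E: θ_0 = M_E·2.667/EI, so M_E = 144.5/2.667 = 54.19 kN·m (hogging).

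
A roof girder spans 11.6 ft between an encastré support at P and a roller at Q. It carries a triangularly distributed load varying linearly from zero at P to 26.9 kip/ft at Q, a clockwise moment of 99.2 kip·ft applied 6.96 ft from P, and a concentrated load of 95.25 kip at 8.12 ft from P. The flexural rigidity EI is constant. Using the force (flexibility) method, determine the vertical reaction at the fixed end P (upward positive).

R_P = 101 kip

Remove the prop at Q; the released (primary) structure is a cantilever built in at P.
Primary-structure tip deflection at Q by superposition:
  triangular load, peak 26.9 at the free end: 11w₀L⁴/(120EI) = 44647/EI
  clockwise couple 99.2 at a = 6.96: M₀a(2L − a)/(2EI) = 5606/EI
  point load 95.25 at a = 8.12: Pa²(3L − a)/(6EI) = 27926/EI
  δ_0 = 78180/EI
Tip deflection under a unit load at Q: L³/(3EI) = 520.3/EI.
The prop prevents deflection at Q: R_Q = δ_0/δ_{QQ} = 78180/520.3 = 150.3 kip.
Vertical equilibrium: R_P = ΣP − R_Q = 251.3 − 150.3 = 101 kip.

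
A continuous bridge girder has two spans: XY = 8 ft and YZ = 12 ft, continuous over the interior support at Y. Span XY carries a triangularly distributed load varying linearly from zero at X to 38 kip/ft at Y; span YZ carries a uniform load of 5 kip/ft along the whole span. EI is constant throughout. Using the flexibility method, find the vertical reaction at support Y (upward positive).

Release continuity at Y by inserting a hinge; the redundant is the internal moment M_Y. The primary structure is two simply-supported spans XY and YZ.
Rotations at Y on the released spans (each span's end-slope, ×1/EI):
  span XY: triangular load, peak 38: w₀L³/(45EI) = 432.4/EI
  span YZ: UDL 5: wL³/(24EI) = 360/EI
  relative rotation θ_0 = (432.4 + 360)/EI = 792.4/EI
A unit hogging moment at Y produces rotation L₁/(3EI) + L₂/(3EI) = 6.667/EI.
Compatibility: M_Y·(L₁+L₂)/(3EI) = θ_0, giving M_Y = 118.9 kip·ft (hogging).
Span XY, ΣM about X with M_Y applied at Y: R_Y^{XY}·8 = 810.7 + 118.9, so R_Y^{XY} = 116.2 kip and R_X = 152 − 116.2 = 35.81 kip.
Span YZ, ΣM about Z: R_Y^{YZ}·12 = 360 + 118.9, so R_Y^{YZ} = 39.9 kip and R_Z = 60 − 39.9 = 20.1 kip.
R_Y = 116.2 + 39.9 = 156.1 kip.

R_Y = 156.1 kip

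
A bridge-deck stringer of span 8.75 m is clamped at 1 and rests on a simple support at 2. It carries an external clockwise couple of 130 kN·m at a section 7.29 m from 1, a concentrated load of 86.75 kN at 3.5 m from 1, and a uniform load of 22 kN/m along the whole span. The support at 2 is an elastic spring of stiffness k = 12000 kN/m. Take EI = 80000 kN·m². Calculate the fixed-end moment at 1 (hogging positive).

M_1 = 325.1 kN·m

Take the reaction at 2 as the redundant and release it; the primary structure is a cantilever fixed at 1.
Downward deflection at the released point 2 due to the loads:
  clockwise couple 130 at a = 7.29: M₀a(2L − a)/(2EI) = 4838/EI
  point load 86.75 at a = 3.5: Pa²(3L − a)/(6EI) = 4029/EI
  UDL 22: wL⁴/(8EI) = 16120/EI
  δ_0 = 24987/EI
Flexibility coefficient — unit upward force at 2: δ_{22} = L³/(3EI) = 223.3/EI.
With EI = 80000 kN·m²: δ_0 = 0.31234 m and δ_{22} = 0.002791 m/kN.
Compatibility — the spring shortens by R_2/k under the reaction it provides: δ_0 − R_2·δ_{22} = R_2/k. With 1/k = 0.000083 m/kN, R_2 = δ_0 / (δ_{22} + 1/k) = 0.31234 / (0.002791 + 0.000083) = 108.7 kN.
Moment equilibrium about 1: M_1 = Σ(load moments about 1) − R_2·L = 1276 − 108.7×8.75 = 325.1 kN·m.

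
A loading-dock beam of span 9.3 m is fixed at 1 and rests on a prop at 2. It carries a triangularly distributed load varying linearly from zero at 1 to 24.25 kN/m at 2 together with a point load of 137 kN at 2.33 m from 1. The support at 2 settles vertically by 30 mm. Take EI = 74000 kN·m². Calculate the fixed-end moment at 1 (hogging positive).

Take the reaction at 2 as the redundant and release it; the primary structure is a cantilever fixed at 1.
Downward deflection at the released point 2 due to the loads:
  triangular load, peak 24.25 at the free end: 11w₀L⁴/(120EI) = 16629/EI
  point load 137 at a = 2.33: Pa²(3L − a)/(6EI) = 3170/EI
  δ_0 = 19798/EI
Flexibility coefficient — unit upward force at 2: δ_{22} = L³/(3EI) = 268.1/EI.
With EI = 74000 kN·m²: δ_0 = 0.26754 m and δ_{22} = 0.003623 m/kN.
Compatibility — the beam at 2 must follow the support down by 0.03 m: δ_0 − R_2·δ_{22} = 0.03, so R_2 = (0.26754 − 0.03)/0.003623 = 65.56 kN.
Moment equilibrium about 1: M_1 = Σ(load moments about 1) − R_2·L = 1018 − 65.56×9.3 = 408.6 kN·m.

M_1 = 408.6 kN·m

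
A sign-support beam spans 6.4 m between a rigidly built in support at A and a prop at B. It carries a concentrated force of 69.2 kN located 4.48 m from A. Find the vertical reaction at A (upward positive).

Take the reaction at B as the redundant and release it; the primary structure is a cantilever fixed at A.
Primary-structure tip deflection at B by superposition:
  point load 69.2 at a = 4.48: Pa²(3L − a)/(6EI) = 3407/EI
Flexibility coefficient — unit upward force at B: δ_{BB} = L³/(3EI) = 87.38/EI.
Compatibility at B: δ_0 − R_B·δ_{BB} = 0, so R_B = 3407/87.38 = 38.99 kN.
Vertical equilibrium: R_A = ΣP − R_B = 69.2 − 38.99 = 30.21 kN.

R_A = 30.21 kN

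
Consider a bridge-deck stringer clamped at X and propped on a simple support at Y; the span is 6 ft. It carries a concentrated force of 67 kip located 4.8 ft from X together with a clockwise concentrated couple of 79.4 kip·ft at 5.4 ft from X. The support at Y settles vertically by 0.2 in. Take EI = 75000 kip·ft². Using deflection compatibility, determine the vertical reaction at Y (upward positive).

R_Y = 49.46 kip

Choose R_Y as the redundant. The primary structure is the cantilever fixed at X.
Primary-structure tip deflection at Y by superposition:
  point load 67 at a = 4.8: Pa²(3L − a)/(6EI) = 3396/EI
  clockwise couple 79.4 at a = 5.4: M₀a(2L − a)/(2EI) = 1415/EI
  δ_0 = 4811/EI
Flexibility coefficient — unit upward force at Y: δ_{YY} = L³/(3EI) = 72/EI.
With EI = 75000 kip·ft²: δ_0 = 0.064147 ft and δ_{YY} = 0.00096 ft/kip.
Compatibility — the beam at Y must follow the support down by 0.01667 ft: δ_0 − R_Y·δ_{YY} = 0.01667, so R_Y = (0.064147 − 0.01667)/0.00096 = 49.46 kip.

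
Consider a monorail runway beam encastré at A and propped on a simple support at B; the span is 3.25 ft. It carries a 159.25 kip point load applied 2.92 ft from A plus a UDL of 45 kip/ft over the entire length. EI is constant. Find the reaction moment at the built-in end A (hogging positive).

Choose R_B as the redundant. The primary structure is the cantilever fixed at A.
Downward deflection at the released point B due to the loads:
  point load 159.25 at a = 2.92: Pa²(3L − a)/(6EI) = 1546/EI
  UDL 45: wL⁴/(8EI) = 627.6/EI
  δ_0 = 2173/EI
Tip deflection under a unit load at B: L³/(3EI) = 11.44/EI.
Compatibility at B: δ_0 − R_B·δ_{BB} = 0, so R_B = 2173/11.44 = 189.9 kip.
Moment equilibrium about A: M_A = Σ(load moments about A) − R_B·L = 702.7 − 189.9×3.25 = 85.42 kip·ft.

M_A = 85.42 kip·ft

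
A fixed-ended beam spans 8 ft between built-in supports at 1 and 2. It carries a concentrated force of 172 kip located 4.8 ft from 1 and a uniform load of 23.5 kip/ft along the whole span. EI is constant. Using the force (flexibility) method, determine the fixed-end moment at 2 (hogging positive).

M_2 = 323.5 kip·ft

Release both end moments; the primary structure is a simply-supported span 12 with redundants M_1 and M_2.
Simple-span end rotations at 1 and 2 under the given loads:
  at 1: point load 172 at a = 4.8: Pab(L + b)/(6LEI) = 616.4/EI
  at 2: point load 172 at a = 4.8: Pab(L + a)/(6LEI) = 704.5/EI
  at 1: UDL 23.5: wL³/(24EI) = 501.3/EI
  at 2: UDL 23.5: wL³/(24EI) = 501.3/EI
  θ_10 = 1118/EI,  θ_20 = 1206/EI
Flexibility coefficients: a unit moment at one end gives L/(3EI) there and L/(6EI) at the far end, so f₁₁ = f₂₂ = 2.667/EI and f₁₂ = f₂₁ = 1.333/EI.
Compatibility — zero rotation at each built-in end:
  2.667 M_1 + 1.333 M_2 = 1118
  1.333 M_1 + 2.667 M_2 = 1206
Solving the pair gives M_1 = 257.4 kip·ft and M_2 = 323.5 kip·ft (hogging).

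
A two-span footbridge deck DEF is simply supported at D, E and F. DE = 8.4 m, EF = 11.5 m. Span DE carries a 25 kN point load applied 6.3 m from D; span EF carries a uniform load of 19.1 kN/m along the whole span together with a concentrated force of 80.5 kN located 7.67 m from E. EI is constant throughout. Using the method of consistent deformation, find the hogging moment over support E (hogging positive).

M_E = 276.2 kN·m

Release continuity at E by inserting a hinge; the redundant is the internal moment M_E. The primary structure is two simply-supported spans DE and EF.
End slopes at the hinge E, treating each span as simply supported:
  span DE: point load 25 at a = 6.3: Pab(L + a)/(6LEI) = 96.47/EI
  span EF: UDL 19.1: wL³/(24EI) = 1210/EI
  span EF: point load 80.5 at a = 7.67: Pab(L + b)/(6LEI) = 525.4/EI
  relative rotation θ_0 = (96.47 + 1736)/EI = 1832/EI
A unit hogging moment at E produces rotation L₁/(3EI) + L₂/(3EI) = 6.633/EI.
Compatibility: M_E·(L₁+L₂)/(3EI) = θ_0, giving M_E = 276.2 kN·m (hogging).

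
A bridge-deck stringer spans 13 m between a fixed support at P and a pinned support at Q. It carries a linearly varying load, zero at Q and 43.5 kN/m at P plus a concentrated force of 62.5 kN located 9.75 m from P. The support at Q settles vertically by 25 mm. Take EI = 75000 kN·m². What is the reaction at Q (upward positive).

Take the reaction at Q as the redundant and release it; the primary structure is a cantilever fixed at P.
Deflection at Q on the released cantilever, summing each load's contribution:
  triangular load, peak 43.5 at the fixed end: w₀L⁴/(30EI) = 41413/EI
  point load 62.5 at a = 9.75: Pa²(3L − a)/(6EI) = 28964/EI
  δ_0 = 70378/EI
Tip deflection under a unit load at Q: L³/(3EI) = 732.3/EI.
With EI = 75000 kN·m²: δ_0 = 0.93837 m and δ_{QQ} = 0.009764 m/kN.
Compatibility — the beam at Q must follow the support down by 0.025 m: δ_0 − R_Q·δ_{QQ} = 0.025, so R_Q = (0.93837 − 0.025)/0.009764 = 93.54 kN.

R_Q = 93.54 kN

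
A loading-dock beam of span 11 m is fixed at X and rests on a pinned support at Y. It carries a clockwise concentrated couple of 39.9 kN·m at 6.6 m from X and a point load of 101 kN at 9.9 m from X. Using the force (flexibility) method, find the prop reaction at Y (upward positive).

Choose R_Y as the redundant. The primary structure is the cantilever fixed at X.
Downward deflection at the released point Y due to the loads:
  clockwise couple 39.9 at a = 6.6: M₀a(2L − a)/(2EI) = 2028/EI
  point load 101 at a = 9.9: Pa²(3L − a)/(6EI) = 38111/EI
  δ_0 = 40139/EI
Tip deflection under a unit load at Y: L³/(3EI) = 443.7/EI.
Compatibility at Y: δ_0 − R_Y·δ_{YY} = 0, so R_Y = 40139/443.7 = 90.47 kN.

R_Y = 90.47 kN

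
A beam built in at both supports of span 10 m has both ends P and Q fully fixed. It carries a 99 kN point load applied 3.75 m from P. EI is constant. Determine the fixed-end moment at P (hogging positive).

Take the two fixed-end moments M_P, M_Q as redundants; the released structure is the simple span PQ.
On the primary (simply-supported) span, the end slopes from the loading are:
  at P: point load 99 at a = 3.75: Pab(L + b)/(6LEI) = 628.4/EI
  at Q: point load 99 at a = 3.75: Pab(L + a)/(6LEI) = 531.7/EI
  θ_P0 = 628.4/EI,  θ_Q0 = 531.7/EI
Flexibility coefficients: a unit moment at one end gives L/(3EI) there and L/(6EI) at the far end, so f₁₁ = f₂₂ = 3.333/EI and f₁₂ = f₂₁ = 1.667/EI.
Compatibility — zero rotation at each built-in end:
  3.333 M_P + 1.667 M_Q = 628.4
  1.667 M_P + 3.333 M_Q = 531.7
Solving the pair gives M_P = 145 kN·m and M_Q = 87.01 kN·m (hogging).

M_P = 145 kN·m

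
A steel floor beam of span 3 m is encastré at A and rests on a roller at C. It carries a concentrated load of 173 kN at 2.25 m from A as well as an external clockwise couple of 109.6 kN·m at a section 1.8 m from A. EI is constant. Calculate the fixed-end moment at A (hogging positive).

Remove the prop at C; the released (primary) structure is a cantilever built in at A.
Primary-structure tip deflection at C by superposition:
  point load 173 at a = 2.25: Pa²(3L − a)/(6EI) = 985.3/EI
  clockwise couple 109.6 at a = 1.8: M₀a(2L − a)/(2EI) = 414.3/EI
  δ_0 = 1400/EI
Flexibility coefficient — unit upward force at C: δ_{CC} = L³/(3EI) = 9/EI.
Compatibility at C: δ_0 − R_C·δ_{CC} = 0, so R_C = 1400/9 = 155.5 kN.
Moment equilibrium about A: M_A = Σ(load moments about A) − R_C·L = 498.9 − 155.5×3 = 32.32 kN·m.

M_A = 32.32 kN·m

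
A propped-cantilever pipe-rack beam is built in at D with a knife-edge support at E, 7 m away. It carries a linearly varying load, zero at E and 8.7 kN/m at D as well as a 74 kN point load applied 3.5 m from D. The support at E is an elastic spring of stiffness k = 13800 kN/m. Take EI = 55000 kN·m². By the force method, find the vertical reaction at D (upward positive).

R_D = 76.22 kN

Take the reaction at E as the redundant and release it; the primary structure is a cantilever fixed at D.
Deflection at E on the released cantilever, summing each load's contribution:
  triangular load, peak 8.7 at the fixed end: w₀L⁴/(30EI) = 696.3/EI
  point load 74 at a = 3.5: Pa²(3L − a)/(6EI) = 2644/EI
  δ_0 = 3340/EI
Tip deflection under a unit load at E: L³/(3EI) = 114.3/EI.
With EI = 55000 kN·m²: δ_0 = 0.060732 m and δ_{EE} = 0.002079 m/kN.
Compatibility — the spring shortens by R_E/k under the reaction it provides: δ_0 − R_E·δ_{EE} = R_E/k. With 1/k = 0.000072 m/kN, R_E = δ_0 / (δ_{EE} + 1/k) = 0.060732 / (0.002079 + 0.000072) = 28.23 kN.
Vertical equilibrium: R_D = ΣP − R_E = 104.5 − 28.23 = 76.22 kN.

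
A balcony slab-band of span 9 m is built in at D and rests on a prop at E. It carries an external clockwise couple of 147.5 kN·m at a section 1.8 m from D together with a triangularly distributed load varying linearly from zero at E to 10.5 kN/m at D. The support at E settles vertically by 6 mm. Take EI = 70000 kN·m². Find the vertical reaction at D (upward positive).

R_D = 30.68 kN

Take the reaction at E as the redundant and release it; the primary structure is a cantilever fixed at D.
Primary-structure tip deflection at E by superposition:
  clockwise couple 147.5 at a = 1.8: M₀a(2L − a)/(2EI) = 2151/EI
  triangular load, peak 10.5 at the fixed end: w₀L⁴/(30EI) = 2296/EI
  δ_0 = 4447/EI
Flexibility coefficient — unit upward force at E: δ_{EE} = L³/(3EI) = 243/EI.
With EI = 70000 kN·m²: δ_0 = 0.063527 m and δ_{EE} = 0.003471 m/kN.
Compatibility — the beam at E must follow the support down by 0.006 m: δ_0 − R_E·δ_{EE} = 0.006, so R_E = (0.063527 − 0.006)/0.003471 = 16.57 kN.
Vertical equilibrium: R_D = ΣP − R_E = 47.25 − 16.57 = 30.68 kN.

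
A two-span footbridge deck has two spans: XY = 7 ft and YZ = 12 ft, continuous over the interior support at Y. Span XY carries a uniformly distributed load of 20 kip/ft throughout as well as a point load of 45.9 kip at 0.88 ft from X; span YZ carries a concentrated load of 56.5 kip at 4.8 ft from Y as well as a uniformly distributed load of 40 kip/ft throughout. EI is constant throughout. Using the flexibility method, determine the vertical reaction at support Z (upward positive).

Insert a hinge at Y; M_Y is the redundant, and each span becomes simply supported.
Discontinuity in slope at Y on the released structure — sum the simple-span end rotations:
  span XY: UDL 20: wL³/(24EI) = 285.8/EI
  span XY: point load 45.9 at a = 0.88: Pab(L + a)/(6LEI) = 46.38/EI
  span YZ: point load 56.5 at a = 4.8: Pab(L + b)/(6LEI) = 520.7/EI
  span YZ: UDL 40: wL³/(24EI) = 2880/EI
  relative rotation θ_0 = (332.2 + 3401)/EI = 3733/EI
A unit hogging moment at Y produces rotation L₁/(3EI) + L₂/(3EI) = 6.333/EI.
Compatibility: M_Y·(L₁+L₂)/(3EI) = θ_0, giving M_Y = 589.4 kip·ft (hogging).
Span YZ, ΣM about Z: R_Y^{YZ}·12 = 3287 + 589.4, so R_Y^{YZ} = 323 kip and R_Z = 536.5 − 323 = 213.5 kip.

R_Z = 213.5 kip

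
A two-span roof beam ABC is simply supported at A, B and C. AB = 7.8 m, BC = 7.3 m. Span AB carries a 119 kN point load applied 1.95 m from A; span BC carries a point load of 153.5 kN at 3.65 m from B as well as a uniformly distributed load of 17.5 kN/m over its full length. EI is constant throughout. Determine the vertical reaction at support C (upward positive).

Take M_B as the redundant. Released structure: two simple spans AB and BC with a hinge at B.
End slopes at the hinge B, treating each span as simply supported:
  span AB: point load 119 at a = 1.95: Pab(L + a)/(6LEI) = 282.8/EI
  span BC: point load 153.5 at a = 3.65: Pab(L + b)/(6LEI) = 511.3/EI
  span BC: UDL 17.5: wL³/(24EI) = 283.7/EI
  relative rotation θ_0 = (282.8 + 794.9)/EI = 1078/EI
A unit hogging moment at B produces rotation L₁/(3EI) + L₂/(3EI) = 5.033/EI.
Slope continuity at B: θ_0 = M_B·5.033/EI, so M_B = 1078/5.033 = 214.1 kN·m (hogging).
Span BC, ΣM about C: R_B^{BC}·7.3 = 1027 + 214.1, so R_B^{BC} = 170 kN and R_C = 281.2 − 170 = 111.3 kN.

R_C = 111.3 kN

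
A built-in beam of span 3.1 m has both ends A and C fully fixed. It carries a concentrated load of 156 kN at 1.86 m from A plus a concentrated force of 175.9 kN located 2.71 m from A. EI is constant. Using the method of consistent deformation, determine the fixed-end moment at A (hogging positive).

M_A = 53.97 kN·m

Take the two fixed-end moments M_A, M_C as redundants; the released structure is the simple span AC.
End rotations of the released simple span under the applied load (×1/EI):
  at A: point load 156 at a = 1.86: Pab(L + b)/(6LEI) = 83.95/EI
  at C: point load 156 at a = 1.86: Pab(L + a)/(6LEI) = 95.95/EI
  at A: point load 175.9 at a = 2.71: Pab(L + b)/(6LEI) = 34.88/EI
  at C: point load 175.9 at a = 2.71: Pab(L + a)/(6LEI) = 58.07/EI
  θ_A0 = 118.8/EI,  θ_C0 = 154/EI
Flexibility coefficients: a unit moment at one end gives L/(3EI) there and L/(6EI) at the far end, so f₁₁ = f₂₂ = 1.033/EI and f₁₂ = f₂₁ = 0.5167/EI.
Compatibility — zero rotation at each built-in end:
  1.033 M_A + 0.5167 M_C = 118.8
  0.5167 M_A + 1.033 M_C = 154
Solving the pair gives M_A = 53.97 kN·m and M_C = 122.1 kN·m (hogging).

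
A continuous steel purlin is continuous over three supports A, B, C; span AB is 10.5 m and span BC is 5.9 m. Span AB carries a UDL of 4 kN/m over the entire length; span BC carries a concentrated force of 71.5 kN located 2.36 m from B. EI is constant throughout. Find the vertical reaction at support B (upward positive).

R_B = 80.96 kN

Take M_B as the redundant. Released structure: two simple spans AB and BC with a hinge at B.
End slopes at the hinge B, treating each span as simply supported:
  span AB: UDL 4: wL³/(24EI) = 192.9/EI
  span BC: point load 71.5 at a = 2.36: Pab(L + b)/(6LEI) = 159.3/EI
  relative rotation θ_0 = (192.9 + 159.3)/EI = 352.2/EI
A unit hogging moment at B produces rotation L₁/(3EI) + L₂/(3EI) = 5.467/EI.
Compatibility: M_B·(L₁+L₂)/(3EI) = θ_0, giving M_B = 64.43 kN·m (hogging).
Span AB, ΣM about A with M_B applied at B: R_B^{AB}·10.5 = 220.5 + 64.43, so R_B^{AB} = 27.14 kN and R_A = 42 − 27.14 = 14.86 kN.
Span BC, ΣM about C: R_B^{BC}·5.9 = 253.1 + 64.43, so R_B^{BC} = 53.82 kN and R_C = 71.5 − 53.82 = 17.68 kN.
R_B = 27.14 + 53.82 = 80.96 kN.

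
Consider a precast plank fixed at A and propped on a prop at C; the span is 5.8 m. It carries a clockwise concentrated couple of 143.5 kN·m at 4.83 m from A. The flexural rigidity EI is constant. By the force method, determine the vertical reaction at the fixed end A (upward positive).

Release the roller at C. Primary structure: cantilever fixed at A.
Free-end deflection of the primary structure under the applied loading (downward +):
  clockwise couple 143.5 at a = 4.83: M₀a(2L − a)/(2EI) = 2346/EI
Flexibility coefficient — unit upward force at C: δ_{CC} = L³/(3EI) = 65.04/EI.
The prop prevents deflection at C: R_C = δ_0/δ_{CC} = 2346/65.04 = 36.07 kN.
Vertical equilibrium: R_A = ΣP − R_C = 0 − 36.07 = -36.07 kN.

R_A = -36.07 kN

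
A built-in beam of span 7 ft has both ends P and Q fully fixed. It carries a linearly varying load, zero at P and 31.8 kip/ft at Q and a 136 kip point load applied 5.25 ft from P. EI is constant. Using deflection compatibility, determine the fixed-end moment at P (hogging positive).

M_P = 96.56 kip·ft

Release both end moments; the primary structure is a simply-supported span PQ with redundants M_P and M_Q.
Simple-span end rotations at P and Q under the given loads:
  at P: triangular load, peak 31.8: 7w₀L³/(360EI) = 212.1/EI
  at Q: triangular load, peak 31.8: w₀L³/(45EI) = 242.4/EI
  at P: point load 136 at a = 5.25: Pab(L + b)/(6LEI) = 260.3/EI
  at Q: point load 136 at a = 5.25: Pab(L + a)/(6LEI) = 364.4/EI
  θ_P0 = 472.4/EI,  θ_Q0 = 606.8/EI
Flexibility coefficients: a unit moment at one end gives L/(3EI) there and L/(6EI) at the far end, so f₁₁ = f₂₂ = 2.333/EI and f₁₂ = f₂₁ = 1.167/EI.
Compatibility — zero rotation at each built-in end:
  2.333 M_P + 1.167 M_Q = 472.4
  1.167 M_P + 2.333 M_Q = 606.8
Solving the pair gives M_P = 96.56 kip·ft and M_Q = 211.8 kip·ft (hogging).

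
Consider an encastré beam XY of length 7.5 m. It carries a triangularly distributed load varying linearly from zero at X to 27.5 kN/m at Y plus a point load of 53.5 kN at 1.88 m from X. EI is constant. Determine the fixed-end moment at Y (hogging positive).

M_Y = 96.24 kN·m

Take the two fixed-end moments M_X, M_Y as redundants; the released structure is the simple span XY.
End rotations of the released simple span under the applied load (×1/EI):
  at X: triangular load, peak 27.5: 7w₀L³/(360EI) = 225.6/EI
  at Y: triangular load, peak 27.5: w₀L³/(45EI) = 257.8/EI
  at X: point load 53.5 at a = 1.88: Pab(L + b)/(6LEI) = 164.8/EI
  at Y: point load 53.5 at a = 1.88: Pab(L + a)/(6LEI) = 117.8/EI
  θ_X0 = 390.4/EI,  θ_Y0 = 375.6/EI
Flexibility coefficients: a unit moment at one end gives L/(3EI) there and L/(6EI) at the far end, so f₁₁ = f₂₂ = 2.5/EI and f₁₂ = f₂₁ = 1.25/EI.
Compatibility — zero rotation at each built-in end:
  2.5 M_X + 1.25 M_Y = 390.4
  1.25 M_X + 2.5 M_Y = 375.6
Solving the pair gives M_X = 108 kN·m and M_Y = 96.24 kN·m (hogging).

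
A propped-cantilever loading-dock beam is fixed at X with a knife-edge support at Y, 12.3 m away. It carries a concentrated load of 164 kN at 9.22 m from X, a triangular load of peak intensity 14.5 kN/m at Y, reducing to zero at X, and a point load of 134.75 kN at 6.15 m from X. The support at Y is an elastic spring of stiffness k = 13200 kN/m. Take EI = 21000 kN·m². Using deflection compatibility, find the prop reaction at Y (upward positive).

Remove the prop at Y; the released (primary) structure is a cantilever built in at X.
Downward deflection at the released point Y due to the loads:
  point load 164 at a = 9.22: Pa²(3L − a)/(6EI) = 64316/EI
  triangular load, peak 14.5 at the free end: 11w₀L⁴/(120EI) = 30423/EI
  point load 134.75 at a = 6.15: Pa²(3L − a)/(6EI) = 26120/EI
  δ_0 = 120859/EI
Tip deflection under a unit load at Y: L³/(3EI) = 620.3/EI.
With EI = 21000 kN·m²: δ_0 = 5.7552 m and δ_{YY} = 0.029538 m/kN.
Compatibility — the spring shortens by R_Y/k under the reaction it provides: δ_0 − R_Y·δ_{YY} = R_Y/k. With 1/k = 0.000076 m/kN, R_Y = δ_0 / (δ_{YY} + 1/k) = 5.7552 / (0.029538 + 0.000076) = 194.3 kN.

R_Y = 194.3 kN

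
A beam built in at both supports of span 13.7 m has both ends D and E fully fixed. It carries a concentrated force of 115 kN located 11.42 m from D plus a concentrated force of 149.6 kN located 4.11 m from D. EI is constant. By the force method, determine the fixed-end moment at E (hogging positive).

Release both end moments; the primary structure is a simply-supported span DE with redundants M_D and M_E.
End rotations of the released simple span under the applied load (×1/EI):
  at D: point load 115 at a = 11.42: Pab(L + b)/(6LEI) = 582.1/EI
  at E: point load 115 at a = 11.42: Pab(L + a)/(6LEI) = 915.1/EI
  at D: point load 149.6 at a = 4.11: Pab(L + b)/(6LEI) = 1671/EI
  at E: point load 149.6 at a = 4.11: Pab(L + a)/(6LEI) = 1278/EI
  θ_D0 = 2253/EI,  θ_E0 = 2193/EI
Flexibility coefficients: a unit moment at one end gives L/(3EI) there and L/(6EI) at the far end, so f₁₁ = f₂₂ = 4.567/EI and f₁₂ = f₂₁ = 2.283/EI.
Compatibility — zero rotation at each built-in end:
  4.567 M_D + 2.283 M_E = 2253
  2.283 M_D + 4.567 M_E = 2193
Solving the pair gives M_D = 337.7 kN·m and M_E = 311.3 kN·m (hogging).

M_E = 311.3 kN·m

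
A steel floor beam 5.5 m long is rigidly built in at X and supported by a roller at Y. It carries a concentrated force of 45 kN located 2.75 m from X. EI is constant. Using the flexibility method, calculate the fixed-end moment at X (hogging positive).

Choose R_Y as the redundant. The primary structure is the cantilever fixed at X.
Deflection at Y on the released cantilever, summing each load's contribution:
  point load 45 at a = 2.75: Pa²(3L − a)/(6EI) = 779.9/EI
Tip deflection under a unit load at Y: L³/(3EI) = 55.46/EI.
The prop prevents deflection at Y: R_Y = δ_0/δ_{YY} = 779.9/55.46 = 14.06 kN.
Moment equilibrium about X: M_X = Σ(load moments about X) − R_Y·L = 123.8 − 14.06×5.5 = 46.41 kN·m.

M_X = 46.41 kN·m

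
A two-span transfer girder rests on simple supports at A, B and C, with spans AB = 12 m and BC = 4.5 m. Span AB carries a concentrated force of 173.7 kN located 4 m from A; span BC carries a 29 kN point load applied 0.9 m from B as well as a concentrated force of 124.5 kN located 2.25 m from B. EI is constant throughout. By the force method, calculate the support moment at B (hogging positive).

Insert a hinge at B; M_B is the redundant, and each span becomes simply supported.
End slopes at the hinge B, treating each span as simply supported:
  span AB: point load 173.7 at a = 4: Pab(L + a)/(6LEI) = 1235/EI
  span BC: point load 29 at a = 0.9: Pab(L + b)/(6LEI) = 28.19/EI
  span BC: point load 124.5 at a = 2.25: Pab(L + b)/(6LEI) = 157.6/EI
  relative rotation θ_0 = (1235 + 185.8)/EI = 1421/EI
A unit hogging moment at B produces rotation L₁/(3EI) + L₂/(3EI) = 5.5/EI.
Compatibility: M_B·(L₁+L₂)/(3EI) = θ_0, giving M_B = 258.4 kN·m (hogging).

M_B = 258.4 kN·m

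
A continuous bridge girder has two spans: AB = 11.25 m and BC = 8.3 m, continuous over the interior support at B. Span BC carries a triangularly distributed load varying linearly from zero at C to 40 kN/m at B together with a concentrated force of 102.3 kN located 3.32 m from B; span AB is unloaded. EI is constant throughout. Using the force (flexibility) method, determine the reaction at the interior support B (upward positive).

Take M_B as the redundant. Released structure: two simple spans AB and BC with a hinge at B.
End slopes at the hinge B, treating each span as simply supported:
  span BC: triangular load, peak 40: w₀L³/(45EI) = 508.3/EI
  span BC: point load 102.3 at a = 3.32: Pab(L + b)/(6LEI) = 451/EI
  relative rotation θ_0 = (0 + 959.3)/EI = 959.3/EI
A unit hogging moment at B produces rotation L₁/(3EI) + L₂/(3EI) = 6.517/EI.
Slope continuity at B: θ_0 = M_B·6.517/EI, so M_B = 959.3/6.517 = 147.2 kN·m (hogging).
Span AB, ΣM about A with M_B applied at B: R_B^{AB}·11.25 = 0 + 147.2, so R_B^{AB} = 13.08 kN and R_A = 0 − 13.08 = -13.08 kN.
Span BC, ΣM about C: R_B^{BC}·8.3 = 1428 + 147.2, so R_B^{BC} = 189.8 kN and R_C = 268.3 − 189.8 = 78.52 kN.
R_B = 13.08 + 189.8 = 202.9 kN.

R_B = 202.9 kN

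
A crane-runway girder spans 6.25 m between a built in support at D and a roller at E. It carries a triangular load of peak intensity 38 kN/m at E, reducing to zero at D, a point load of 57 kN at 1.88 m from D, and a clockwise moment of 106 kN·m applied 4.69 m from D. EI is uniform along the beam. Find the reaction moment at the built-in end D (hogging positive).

Take the reaction at E as the redundant and release it; the primary structure is a cantilever fixed at D.
Free-end deflection of the primary structure under the applied loading (downward +):
  triangular load, peak 38 at the free end: 11w₀L⁴/(120EI) = 5315/EI
  point load 57 at a = 1.88: Pa²(3L − a)/(6EI) = 566.4/EI
  clockwise couple 106 at a = 4.69: M₀a(2L − a)/(2EI) = 1941/EI
  δ_0 = 7823/EI
Flexibility coefficient — unit upward force at E: δ_{EE} = L³/(3EI) = 81.38/EI.
Compatibility at E: δ_0 − R_E·δ_{EE} = 0, so R_E = 7823/81.38 = 96.13 kN.
Moment equilibrium about D: M_D = Σ(load moments about D) − R_E·L = 708 − 96.13×6.25 = 107.2 kN·m.

M_D = 107.2 kN·m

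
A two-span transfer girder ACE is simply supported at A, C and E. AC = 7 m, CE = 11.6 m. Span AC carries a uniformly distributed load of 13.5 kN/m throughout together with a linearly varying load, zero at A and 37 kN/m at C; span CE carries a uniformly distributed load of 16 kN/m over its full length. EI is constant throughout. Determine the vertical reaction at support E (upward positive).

R_E = 71.73 kN

Release continuity at C by inserting a hinge; the redundant is the internal moment M_C. The primary structure is two simply-supported spans AC and CE.
Discontinuity in slope at C on the released structure — sum the simple-span end rotations:
  span AC: UDL 13.5: wL³/(24EI) = 192.9/EI
  span AC: triangular load, peak 37: w₀L³/(45EI) = 282/EI
  span CE: UDL 16: wL³/(24EI) = 1041/EI
  relative rotation θ_0 = (475 + 1041)/EI = 1516/EI
A unit hogging moment at C produces rotation L₁/(3EI) + L₂/(3EI) = 6.2/EI.
Slope continuity at C: θ_0 = M_C·6.2/EI, so M_C = 1516/6.2 = 244.4 kN·m (hogging).
Span CE, ΣM about E: R_C^{CE}·11.6 = 1076 + 244.4, so R_C^{CE} = 113.9 kN and R_E = 185.6 − 113.9 = 71.73 kN.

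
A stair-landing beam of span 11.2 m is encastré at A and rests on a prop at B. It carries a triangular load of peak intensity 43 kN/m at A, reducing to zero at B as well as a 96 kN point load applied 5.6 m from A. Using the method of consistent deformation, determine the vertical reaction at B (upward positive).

R_B = 78.16 kN

Release the roller at B. Primary structure: cantilever fixed at A.
Primary-structure tip deflection at B by superposition:
  triangular load, peak 43 at the fixed end: w₀L⁴/(30EI) = 22554/EI
  point load 96 at a = 5.6: Pa²(3L − a)/(6EI) = 14049/EI
  δ_0 = 36603/EI
Tip deflection under a unit load at B: L³/(3EI) = 468.3/EI.
Compatibility at B: δ_0 − R_B·δ_{BB} = 0, so R_B = 36603/468.3 = 78.16 kN.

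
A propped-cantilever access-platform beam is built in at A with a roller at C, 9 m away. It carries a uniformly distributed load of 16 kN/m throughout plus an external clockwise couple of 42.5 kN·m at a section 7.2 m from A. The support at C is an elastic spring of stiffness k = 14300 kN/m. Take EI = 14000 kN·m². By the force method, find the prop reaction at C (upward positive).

R_C = 60.56 kN

Choose R_C as the redundant. The primary structure is the cantilever fixed at A.
Deflection at C on the released cantilever, summing each load's contribution:
  UDL 16: wL⁴/(8EI) = 13122/EI
  clockwise couple 42.5 at a = 7.2: M₀a(2L − a)/(2EI) = 1652/EI
  δ_0 = 14774/EI
Tip deflection under a unit load at C: L³/(3EI) = 243/EI.
With EI = 14000 kN·m²: δ_0 = 1.0553 m and δ_{CC} = 0.017357 m/kN.
Compatibility — the spring shortens by R_C/k under the reaction it provides: δ_0 − R_C·δ_{CC} = R_C/k. With 1/k = 0.00007 m/kN, R_C = δ_0 / (δ_{CC} + 1/k) = 1.0553 / (0.017357 + 0.00007) = 60.56 kN.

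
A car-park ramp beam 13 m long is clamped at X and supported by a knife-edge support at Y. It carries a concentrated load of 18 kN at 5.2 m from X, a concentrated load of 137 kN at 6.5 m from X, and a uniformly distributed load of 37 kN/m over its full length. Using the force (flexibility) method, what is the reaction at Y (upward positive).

Remove the prop at Y; the released (primary) structure is a cantilever built in at X.
Free-end deflection of the primary structure under the applied loading (downward +):
  point load 18 at a = 5.2: Pa²(3L − a)/(6EI) = 2742/EI
  point load 137 at a = 6.5: Pa²(3L − a)/(6EI) = 31353/EI
  UDL 37: wL⁴/(8EI) = 132095/EI
  δ_0 = 166190/EI
Flexibility coefficient — unit upward force at Y: δ_{YY} = L³/(3EI) = 732.3/EI.
The prop prevents deflection at Y: R_Y = δ_0/δ_{YY} = 166190/732.3 = 226.9 kN.

R_Y = 226.9 kN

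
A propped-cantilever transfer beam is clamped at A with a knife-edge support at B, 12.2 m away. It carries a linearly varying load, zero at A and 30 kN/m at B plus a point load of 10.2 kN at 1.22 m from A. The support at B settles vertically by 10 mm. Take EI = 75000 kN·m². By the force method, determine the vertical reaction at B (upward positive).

Remove the prop at B; the released (primary) structure is a cantilever built in at A.
Free-end deflection of the primary structure under the applied loading (downward +):
  triangular load, peak 30 at the free end: 11w₀L⁴/(120EI) = 60922/EI
  point load 10.2 at a = 1.22: Pa²(3L − a)/(6EI) = 89.52/EI
  δ_0 = 61011/EI
Flexibility coefficient — unit upward force at B: δ_{BB} = L³/(3EI) = 605.3/EI.
With EI = 75000 kN·m²: δ_0 = 0.81348 m and δ_{BB} = 0.00807 m/kN.
Compatibility — the beam at B must follow the support down by 0.01 m: δ_0 − R_B·δ_{BB} = 0.01, so R_B = (0.81348 − 0.01)/0.00807 = 99.56 kN.

R_B = 99.56 kN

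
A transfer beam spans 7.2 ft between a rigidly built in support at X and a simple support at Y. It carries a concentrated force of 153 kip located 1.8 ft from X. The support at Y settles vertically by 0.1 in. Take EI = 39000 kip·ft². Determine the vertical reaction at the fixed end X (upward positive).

Release the roller at Y. Primary structure: cantilever fixed at X.
Free-end deflection of the primary structure under the applied loading (downward +):
  point load 153 at a = 1.8: Pa²(3L − a)/(6EI) = 1636/EI
Flexibility coefficient — unit upward force at Y: δ_{YY} = L³/(3EI) = 124.4/EI.
With EI = 39000 kip·ft²: δ_0 = 0.041946 ft and δ_{YY} = 0.00319 ft/kip.
Compatibility — the beam at Y must follow the support down by 0.008333 ft: δ_0 − R_Y·δ_{YY} = 0.008333, so R_Y = (0.041946 − 0.008333)/0.00319 = 10.54 kip.
Vertical equilibrium: R_X = ΣP − R_Y = 153 − 10.54 = 142.5 kip.

R_X = 142.5 kip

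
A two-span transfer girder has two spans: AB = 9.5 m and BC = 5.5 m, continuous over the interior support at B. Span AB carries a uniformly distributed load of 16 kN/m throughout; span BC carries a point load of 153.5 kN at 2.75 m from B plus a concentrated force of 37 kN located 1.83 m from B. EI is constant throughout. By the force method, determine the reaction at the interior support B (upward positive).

Release continuity at B by inserting a hinge; the redundant is the internal moment M_B. The primary structure is two simply-supported spans AB and BC.
Rotations at B on the released spans (each span's end-slope, ×1/EI):
  span AB: UDL 16: wL³/(24EI) = 571.6/EI
  span BC: point load 153.5 at a = 2.75: Pab(L + b)/(6LEI) = 290.2/EI
  span BC: point load 37 at a = 1.83: Pab(L + b)/(6LEI) = 69.05/EI
  relative rotation θ_0 = (571.6 + 359.3)/EI = 930.8/EI
A unit hogging moment at B produces rotation L₁/(3EI) + L₂/(3EI) = 5/EI.
Slope continuity at B: θ_0 = M_B·5/EI, so M_B = 930.8/5 = 186.2 kN·m (hogging).
Span AB, ΣM about A with M_B applied at B: R_B^{AB}·9.5 = 722 + 186.2, so R_B^{AB} = 95.6 kN and R_A = 152 − 95.6 = 56.4 kN.
Span BC, ΣM about C: R_B^{BC}·5.5 = 557.9 + 186.2, so R_B^{BC} = 135.3 kN and R_C = 190.5 − 135.3 = 55.21 kN.
R_B = 95.6 + 135.3 = 230.9 kN.

R_B = 230.9 kN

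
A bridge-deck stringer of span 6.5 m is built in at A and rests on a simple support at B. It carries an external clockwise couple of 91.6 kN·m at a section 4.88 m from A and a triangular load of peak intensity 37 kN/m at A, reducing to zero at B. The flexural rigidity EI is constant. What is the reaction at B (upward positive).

Choose R_B as the redundant. The primary structure is the cantilever fixed at A.
Downward deflection at the released point B due to the loads:
  clockwise couple 91.6 at a = 4.88: M₀a(2L − a)/(2EI) = 1815/EI
  triangular load, peak 37 at the fixed end: w₀L⁴/(30EI) = 2202/EI
  δ_0 = 4016/EI
Flexibility coefficient — unit upward force at B: δ_{BB} = L³/(3EI) = 91.54/EI.
Compatibility at B: δ_0 − R_B·δ_{BB} = 0, so R_B = 4016/91.54 = 43.88 kN.

R_B = 43.88 kN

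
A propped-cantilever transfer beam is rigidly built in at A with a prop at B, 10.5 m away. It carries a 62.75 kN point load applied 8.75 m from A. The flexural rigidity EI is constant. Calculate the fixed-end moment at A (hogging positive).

Release the roller at B. Primary structure: cantilever fixed at A.
Free-end deflection of the primary structure under the applied loading (downward +):
  point load 62.75 at a = 8.75: Pa²(3L − a)/(6EI) = 18216/EI
Flexibility coefficient — unit upward force at B: δ_{BB} = L³/(3EI) = 385.9/EI.
The prop prevents deflection at B: R_B = δ_0/δ_{BB} = 18216/385.9 = 47.21 kN.
Moment equilibrium about A: M_A = Σ(load moments about A) − R_B·L = 549.1 − 47.21×10.5 = 53.38 kN·m.

M_A = 53.38 kN·m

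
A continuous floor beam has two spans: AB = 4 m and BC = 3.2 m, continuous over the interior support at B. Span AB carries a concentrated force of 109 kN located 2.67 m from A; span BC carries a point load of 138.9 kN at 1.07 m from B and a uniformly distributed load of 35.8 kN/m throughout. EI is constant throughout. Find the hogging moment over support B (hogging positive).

Release continuity at B by inserting a hinge; the redundant is the internal moment M_B. The primary structure is two simply-supported spans AB and BC.
End slopes at the hinge B, treating each span as simply supported:
  span AB: point load 109 at a = 2.67: Pab(L + a)/(6LEI) = 107.6/EI
  span BC: point load 138.9 at a = 1.07: Pab(L + b)/(6LEI) = 87.88/EI
  span BC: UDL 35.8: wL³/(24EI) = 48.88/EI
  relative rotation θ_0 = (107.6 + 136.8)/EI = 244.3/EI
A unit hogging moment at B produces rotation L₁/(3EI) + L₂/(3EI) = 2.4/EI.
Compatibility: M_B·(L₁+L₂)/(3EI) = θ_0, giving M_B = 101.8 kN·m (hogging).

M_B = 101.8 kN·m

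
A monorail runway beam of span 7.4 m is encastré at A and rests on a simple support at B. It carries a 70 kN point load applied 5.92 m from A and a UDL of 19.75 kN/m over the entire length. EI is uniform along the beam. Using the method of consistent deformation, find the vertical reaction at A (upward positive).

Choose R_B as the redundant. The primary structure is the cantilever fixed at A.
Downward deflection at the released point B due to the loads:
  point load 70 at a = 5.92: Pa²(3L − a)/(6EI) = 6656/EI
  UDL 19.75: wL⁴/(8EI) = 7403/EI
  δ_0 = 14059/EI
Tip deflection under a unit load at B: L³/(3EI) = 135.1/EI.
The prop prevents deflection at B: R_B = δ_0/δ_{BB} = 14059/135.1 = 104.1 kN.
Vertical equilibrium: R_A = ΣP − R_B = 216.2 − 104.1 = 112.1 kN.

R_A = 112.1 kN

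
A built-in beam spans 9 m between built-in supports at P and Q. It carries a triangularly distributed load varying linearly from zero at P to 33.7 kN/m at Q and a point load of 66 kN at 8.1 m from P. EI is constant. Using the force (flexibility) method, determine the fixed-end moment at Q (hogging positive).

M_Q = 184.6 kN·m

Take the two fixed-end moments M_P, M_Q as redundants; the released structure is the simple span PQ.
Simple-span end rotations at P and Q under the given loads:
  at P: triangular load, peak 33.7: 7w₀L³/(360EI) = 477.7/EI
  at Q: triangular load, peak 33.7: w₀L³/(45EI) = 545.9/EI
  at P: point load 66 at a = 8.1: Pab(L + b)/(6LEI) = 88.21/EI
  at Q: point load 66 at a = 8.1: Pab(L + a)/(6LEI) = 152.4/EI
  θ_P0 = 565.9/EI,  θ_Q0 = 698.3/EI
Flexibility coefficients: a unit moment at one end gives L/(3EI) there and L/(6EI) at the far end, so f₁₁ = f₂₂ = 3/EI and f₁₂ = f₂₁ = 1.5/EI.
Compatibility — zero rotation at each built-in end:
  3 M_P + 1.5 M_Q = 565.9
  1.5 M_P + 3 M_Q = 698.3
Solving the pair gives M_P = 96.34 kN·m and M_Q = 184.6 kN·m (hogging).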